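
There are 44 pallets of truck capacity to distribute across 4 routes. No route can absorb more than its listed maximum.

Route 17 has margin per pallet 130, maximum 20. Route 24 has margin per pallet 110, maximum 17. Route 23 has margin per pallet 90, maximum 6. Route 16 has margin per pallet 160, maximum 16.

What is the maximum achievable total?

6040

Rank by margin per pallet: Route 16 160 > Route 17 130 > Route 24 110 > Route 23 90.
Route 16: +16 to 16 (cap) ; 28 left.
Route 17: +20 to 20 (cap) ; 8 left.
Route 24 has room for 17 but only 8 remain, so it gets 8.
Total = 130×20 + 110×8 + 160×16 = 6040.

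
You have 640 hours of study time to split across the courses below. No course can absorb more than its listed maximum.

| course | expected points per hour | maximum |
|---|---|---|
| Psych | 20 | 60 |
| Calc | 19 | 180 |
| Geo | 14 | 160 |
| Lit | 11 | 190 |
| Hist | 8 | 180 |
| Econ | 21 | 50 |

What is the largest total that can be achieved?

10000

Highest expected points per hour first: Econ 21 > Psych 20 > Calc 19 > Geo 14 > Lit 11 > Hist 8.
Give Econ 50 to hit its cap of 50 ; 590 left.
Give Psych 60 to hit its cap of 60 ; 530 left.
Calc takes 180 to reach its cap of 180 ; 350 left.
Give Geo 160 to hit its cap of 160 ; 190 left.
Lit: +190 to 190 (cap) ; 0 left.
Total = 20×60 + 19×180 + 14×160 + 11×190 + 21×50 = 10000.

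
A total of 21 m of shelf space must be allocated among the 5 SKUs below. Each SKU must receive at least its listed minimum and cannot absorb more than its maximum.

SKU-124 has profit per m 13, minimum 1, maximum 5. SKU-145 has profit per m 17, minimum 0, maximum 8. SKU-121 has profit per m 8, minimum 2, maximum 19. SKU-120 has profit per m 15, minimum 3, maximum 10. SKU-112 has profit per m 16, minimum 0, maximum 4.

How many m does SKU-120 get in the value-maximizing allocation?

6

Meeting every minimum uses 1+0+2+3+0 = 6 m, leaving 15.
Order the SKUs by profit per m: SKU-145 17 > SKU-112 16 > SKU-120 15 > SKU-124 13 > SKU-121 8.
SKU-145 takes 8 more to reach its cap of 8 ; 7 left.
SKU-112: +4 to 4 (cap) ; 3 left.
SKU-120: +3 (room for 7) → 6. Pool exhausted.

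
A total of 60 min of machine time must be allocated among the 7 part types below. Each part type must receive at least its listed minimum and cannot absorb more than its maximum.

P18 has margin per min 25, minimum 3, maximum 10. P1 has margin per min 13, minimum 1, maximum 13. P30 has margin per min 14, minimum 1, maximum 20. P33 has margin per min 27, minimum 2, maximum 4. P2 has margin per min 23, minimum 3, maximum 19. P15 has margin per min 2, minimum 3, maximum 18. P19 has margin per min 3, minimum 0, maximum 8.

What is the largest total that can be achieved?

1133

Meeting every minimum uses 3+1+1+2+3+3+0 = 13 min, leaving 47.
Rank by margin per min: P33 27 > P18 25 > P2 23 > P30 14 > P1 13 > P19 3 > P15 2.
Give P33 2 more to hit its cap of 4 ; 45 left.
Give P18 7 more to hit its cap of 10 ; 38 left.
P2: +16 to 19 (cap) ; 22 left.
P30 takes 19 more to reach its cap of 20 ; 3 left.
P1 has room for 12 more but only 3 remain, so it gets 4.
Total = 25×10 + 13×4 + 14×20 + 27×4 + 23×19 + 2×3 = 1133.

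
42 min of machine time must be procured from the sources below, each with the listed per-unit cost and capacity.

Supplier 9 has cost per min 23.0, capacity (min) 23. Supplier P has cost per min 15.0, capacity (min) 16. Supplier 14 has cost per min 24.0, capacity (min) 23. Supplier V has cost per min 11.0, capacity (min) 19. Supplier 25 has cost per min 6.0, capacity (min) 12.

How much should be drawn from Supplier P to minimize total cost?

11

Use sources in increasing cost order.
Supplier 25 at 6.0: take all 12 min ; 30 still needed.
Supplier V (11.0): use full 19 ; 11 min to go.
Supplier P (15.0): take the remaining 11 ; done.
Supplier 9, Supplier 14: unused.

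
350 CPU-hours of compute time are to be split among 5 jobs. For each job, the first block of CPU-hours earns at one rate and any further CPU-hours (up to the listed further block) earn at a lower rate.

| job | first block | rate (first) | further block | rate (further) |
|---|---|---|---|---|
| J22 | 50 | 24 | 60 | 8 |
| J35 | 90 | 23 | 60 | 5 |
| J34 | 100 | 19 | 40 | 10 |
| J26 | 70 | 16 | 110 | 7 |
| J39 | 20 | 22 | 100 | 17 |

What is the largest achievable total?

7140

Treat each block as its own option and order by rate: J22/tier1 24 > J35/tier1 23 > J39/tier1 22 > J34/tier1 19 > J39/tier2 17 > J26/tier1 16 > J34/tier2 10 > J22/tier2 8 > J26/tier2 7 > J35/tier2 5.
J22 tier1 at 24: fill all 50 → 300 left.
Fill J35 tier1 block (90 at 23) → 210 left.
Fill J39 tier1 block (20 at 22) → 190 left.
J34/tier1 (19): +100 → 90 left.
90 remain; put them into J39 tier2 at 17.
Total = 24×50 + 23×90 + 22×20 + 19×100 + 17×90 = 7140.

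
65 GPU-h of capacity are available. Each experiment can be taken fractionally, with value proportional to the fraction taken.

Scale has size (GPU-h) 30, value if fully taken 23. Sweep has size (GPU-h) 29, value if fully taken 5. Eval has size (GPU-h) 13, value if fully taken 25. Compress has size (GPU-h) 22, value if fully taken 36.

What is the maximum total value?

84

Best value per unit of size first: Eval 25/13≈1.92, Compress 36/22≈1.64, Scale 23/30≈0.767, Sweep 5/29≈0.172.
All 13 GPU-h of Eval fit (value 25) → 52 remain.
Compress: take in full, 22 GPU-h for value 36 → 30 left.
Scale: take in full, 30 GPU-h for value 23 → 0 left.
Total value = 84.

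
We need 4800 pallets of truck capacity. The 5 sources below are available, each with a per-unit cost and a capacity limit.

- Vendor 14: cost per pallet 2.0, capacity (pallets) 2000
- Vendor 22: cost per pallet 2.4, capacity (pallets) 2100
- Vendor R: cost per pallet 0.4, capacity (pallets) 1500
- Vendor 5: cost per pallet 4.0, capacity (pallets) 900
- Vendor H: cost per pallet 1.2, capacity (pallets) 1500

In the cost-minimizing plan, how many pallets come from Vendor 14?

Fill from the cheapest source first.
Vendor R at 0.4: take all 1500 pallets → 3300 still needed.
Take 1500 from Vendor H at 1.2 → need 1800 more.
Vendor 14 at 2.0: take 1800 of its 2000 → requirement met.
Vendor 22, Vendor 5: unused.

1800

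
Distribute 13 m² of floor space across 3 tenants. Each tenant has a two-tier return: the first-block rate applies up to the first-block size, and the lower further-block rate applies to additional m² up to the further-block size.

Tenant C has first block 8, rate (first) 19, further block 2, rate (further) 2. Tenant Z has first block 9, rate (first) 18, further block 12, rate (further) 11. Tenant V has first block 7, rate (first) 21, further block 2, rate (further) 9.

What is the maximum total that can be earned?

Rank every tier by rate: Tenant V/first 21 > Tenant C/first 19 > Tenant Z/first 18 > Tenant Z/second 11 > Tenant V/second 9 > Tenant C/second 2.
Tenant V/first (21): +7 ; 6 left.
Tenant C first at 19: only 6 left, fill 6.
Total = 21×7 + 19×6 = 261.

261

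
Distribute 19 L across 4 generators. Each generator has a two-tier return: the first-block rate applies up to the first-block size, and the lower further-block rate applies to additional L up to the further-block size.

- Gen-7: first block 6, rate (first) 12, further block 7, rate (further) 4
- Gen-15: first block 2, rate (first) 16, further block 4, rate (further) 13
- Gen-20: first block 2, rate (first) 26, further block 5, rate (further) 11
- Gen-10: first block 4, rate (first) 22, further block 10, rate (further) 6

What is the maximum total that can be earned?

307

Rank every tier by rate: Gen-20/first 26 > Gen-10/first 22 > Gen-15/first 16 > Gen-15/second 13 > Gen-7/first 12 > Gen-20/second 11 > Gen-10/second 6 > Gen-7/second 4.
Gen-20/first (26): +2 → 17 left.
Fill Gen-10 first block (4 at 22) → 13 left.
Fill Gen-15 first block (2 at 16) → 11 left.
Gen-15/second (13): +4 → 7 left.
Gen-7 first at 12: fill all 6 → 1 left.
Gen-20/second: +1 of 5 at 11; pool empty.
Total = 26×2 + 22×4 + 16×2 + 13×4 + 12×6 + 11×1 = 307.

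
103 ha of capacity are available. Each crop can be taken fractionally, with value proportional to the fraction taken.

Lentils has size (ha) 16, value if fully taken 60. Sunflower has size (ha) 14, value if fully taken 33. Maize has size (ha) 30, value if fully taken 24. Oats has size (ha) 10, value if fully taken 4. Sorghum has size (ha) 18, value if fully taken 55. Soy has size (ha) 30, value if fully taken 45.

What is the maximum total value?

Rank by value-to-size ratio: Lentils 60/16≈3.75, Sorghum 55/18≈3.06, Sunflower 33/14≈2.36, Soy 45/30≈1.5, Maize 24/30≈0.8, Oats 4/10≈0.4.
Lentils: take in full, 16 ha for value 60 ; 87 left.
All 18 ha of Sorghum fit (value 55) ; 69 remain.
Sunflower: take in full, 14 ha for value 33 ; 55 left.
Soy: take in full, 30 ha for value 45 ; 25 left.
Only 25 ha remain; take 25/30 of Maize for value 24×25/30 = 20.
Total value = 213.

213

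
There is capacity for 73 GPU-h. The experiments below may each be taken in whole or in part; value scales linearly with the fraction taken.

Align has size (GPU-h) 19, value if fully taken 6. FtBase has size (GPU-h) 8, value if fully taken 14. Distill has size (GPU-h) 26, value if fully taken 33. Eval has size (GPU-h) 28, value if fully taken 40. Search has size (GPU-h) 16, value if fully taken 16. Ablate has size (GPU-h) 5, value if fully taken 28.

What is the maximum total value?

121

Sort by value density: Ablate 28/5≈5.6, FtBase 14/8≈1.75, Eval 40/28≈1.43, Distill 33/26≈1.27, Search 16/16≈1, Align 6/19≈0.316.
Ablate: take in full, 5 GPU-h for value 28 → 68 left.
Take all of FtBase (8 GPU-h, value 14) → 60 GPU-h left.
Eval: take in full, 28 GPU-h for value 40 → 32 left.
Take all of Distill (26 GPU-h, value 33) → 6 GPU-h left.
6 GPU-h left: a 6/16 share of Search gives 16×6/16 = 6.
Total value = 121.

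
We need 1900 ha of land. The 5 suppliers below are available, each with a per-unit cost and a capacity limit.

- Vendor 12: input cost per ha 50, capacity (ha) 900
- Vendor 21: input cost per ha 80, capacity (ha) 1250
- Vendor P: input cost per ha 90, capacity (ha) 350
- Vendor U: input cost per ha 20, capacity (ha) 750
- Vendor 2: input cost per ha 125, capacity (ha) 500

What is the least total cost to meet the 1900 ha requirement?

Use suppliers in increasing cost order.
Take 750 from Vendor U at 20 ; need 1150 more.
Take 900 from Vendor 12 at 50 ; need 250 more.
Take 250 from Vendor 21 at 80 to finish.
Vendor P, Vendor 2: unused.
Cost = 750×20 + 900×50 + 250×80 = 80000.

80000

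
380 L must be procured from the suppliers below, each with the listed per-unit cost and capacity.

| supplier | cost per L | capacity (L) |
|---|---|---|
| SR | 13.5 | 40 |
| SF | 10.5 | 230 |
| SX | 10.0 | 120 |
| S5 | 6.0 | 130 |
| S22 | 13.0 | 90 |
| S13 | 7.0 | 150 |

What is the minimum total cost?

2830

Use suppliers in increasing cost order.
S5 (6.0): use full 130 — 250 L to go.
S13 at 7.0: take all 150 L — 100 still needed.
Take 100 from SX at 10.0 to finish.
SF, S22, SR: unused.
Cost = 130×6.0 + 150×7.0 + 100×10.0 = 2830.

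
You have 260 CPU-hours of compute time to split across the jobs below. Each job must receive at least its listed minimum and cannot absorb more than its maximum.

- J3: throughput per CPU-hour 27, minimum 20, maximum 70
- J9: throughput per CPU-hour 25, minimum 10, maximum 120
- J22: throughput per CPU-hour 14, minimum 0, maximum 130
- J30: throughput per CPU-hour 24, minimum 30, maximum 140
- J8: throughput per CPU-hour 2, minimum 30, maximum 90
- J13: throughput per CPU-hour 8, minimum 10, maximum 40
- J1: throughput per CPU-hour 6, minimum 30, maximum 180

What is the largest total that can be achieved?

5180

Meeting every minimum uses 20+10+0+30+30+10+30 = 130 CPU-hours, leaving 130.
Order the jobs by throughput per CPU-hour: J3 27 > J9 25 > J30 24 > J22 14 > J13 8 > J1 6 > J8 2.
Give J3 50 more to hit its cap of 70 → 80 left.
Only 80 left; J9 takes them to reach 90.
Total = 27×70 + 25×90 + 24×30 + 2×30 + 8×10 + 6×30 = 5180.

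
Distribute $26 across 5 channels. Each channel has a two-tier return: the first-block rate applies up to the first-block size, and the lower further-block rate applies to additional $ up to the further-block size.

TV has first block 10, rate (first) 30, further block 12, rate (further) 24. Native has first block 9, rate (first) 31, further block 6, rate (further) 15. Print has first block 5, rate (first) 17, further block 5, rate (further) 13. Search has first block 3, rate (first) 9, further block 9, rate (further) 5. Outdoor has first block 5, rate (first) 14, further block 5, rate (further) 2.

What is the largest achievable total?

747

Treat each block as its own option and order by rate: Native/tier1 31 > TV/tier1 30 > TV/tier2 24 > Print/tier1 17 > Native/tier2 15 > Outdoor/tier1 14 > Print/tier2 13 > Search/tier1 9 > Search/tier2 5 > Outdoor/tier2 2.
Native/tier1 (31): +9 ; 17 left.
TV/tier1 (30): +10 ; 7 left.
TV/tier2: +7 of 12 at 24; pool empty.
Total = 31×9 + 30×10 + 24×7 = 747.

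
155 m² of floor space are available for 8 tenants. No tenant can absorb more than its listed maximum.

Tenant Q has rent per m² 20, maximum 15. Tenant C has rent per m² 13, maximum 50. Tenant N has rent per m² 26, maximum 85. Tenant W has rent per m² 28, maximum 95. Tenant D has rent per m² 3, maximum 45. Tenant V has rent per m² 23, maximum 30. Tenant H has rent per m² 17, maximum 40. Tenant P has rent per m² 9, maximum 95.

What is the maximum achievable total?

Order the tenants by rent per m²: Tenant W 28 > Tenant N 26 > Tenant V 23 > Tenant Q 20 > Tenant H 17 > Tenant C 13 > Tenant P 9 > Tenant D 3.
Tenant W: +95 to 95 (cap) → 60 left.
Only 60 left; Tenant N takes them to reach 60.
Total = 26×60 + 28×95 = 4220.

4220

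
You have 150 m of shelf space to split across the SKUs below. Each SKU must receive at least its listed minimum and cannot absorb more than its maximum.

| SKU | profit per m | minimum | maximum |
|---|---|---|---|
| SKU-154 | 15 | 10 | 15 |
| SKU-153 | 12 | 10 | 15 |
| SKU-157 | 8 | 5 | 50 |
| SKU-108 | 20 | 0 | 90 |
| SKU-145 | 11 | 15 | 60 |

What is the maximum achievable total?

2520

Meeting every minimum uses 10+10+5+0+15 = 40 m, leaving 110.
Rank by profit per m: SKU-108 20 > SKU-154 15 > SKU-153 12 > SKU-145 11 > SKU-157 8.
SKU-108: +90 to 90 (cap) ; 20 left.
Give SKU-154 5 more to hit its cap of 15 ; 15 left.
Give SKU-153 5 more to hit its cap of 15 ; 10 left.
SKU-145 has room for 45 more but only 10 remain, so it gets 25.
Total = 15×15 + 12×15 + 8×5 + 20×90 + 11×25 = 2520.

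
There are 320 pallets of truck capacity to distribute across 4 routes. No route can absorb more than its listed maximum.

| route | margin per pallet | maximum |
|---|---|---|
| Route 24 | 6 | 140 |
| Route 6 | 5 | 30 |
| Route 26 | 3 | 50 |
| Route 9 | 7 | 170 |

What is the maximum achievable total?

Order the routes by margin per pallet: Route 9 7 > Route 24 6 > Route 6 5 > Route 26 3.
Give Route 9 170 to hit its cap of 170 ; 150 left.
Route 24: +140 to 140 (cap) ; 10 left.
Route 6: +10 (room for 30) → 10. Pool exhausted.
Total = 6×140 + 5×10 + 7×170 = 2080.

2080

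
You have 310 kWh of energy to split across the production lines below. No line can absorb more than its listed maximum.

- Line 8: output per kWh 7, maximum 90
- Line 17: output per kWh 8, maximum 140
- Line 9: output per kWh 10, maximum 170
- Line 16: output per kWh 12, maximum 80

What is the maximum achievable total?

3140

Order the production lines by output per kWh: Line 16 12 > Line 9 10 > Line 17 8 > Line 8 7.
Line 16: +80 to 80 (cap) → 230 left.
Line 9: +170 to 170 (cap) → 60 left.
Line 17: +60 (room for 140) → 60. Pool exhausted.
Total = 8×60 + 10×170 + 12×80 = 3140.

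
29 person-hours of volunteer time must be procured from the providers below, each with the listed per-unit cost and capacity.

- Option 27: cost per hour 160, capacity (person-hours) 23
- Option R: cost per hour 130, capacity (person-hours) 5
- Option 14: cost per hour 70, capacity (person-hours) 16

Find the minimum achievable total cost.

3050

Cheapest first:
Option 14 at 70: take all 16 person-hours ; 13 still needed.
Option R (130): use full 5 ; 8 person-hours to go.
Take 8 from Option 27 at 160 to finish.
Cost = 16×70 + 5×130 + 8×160 = 3050.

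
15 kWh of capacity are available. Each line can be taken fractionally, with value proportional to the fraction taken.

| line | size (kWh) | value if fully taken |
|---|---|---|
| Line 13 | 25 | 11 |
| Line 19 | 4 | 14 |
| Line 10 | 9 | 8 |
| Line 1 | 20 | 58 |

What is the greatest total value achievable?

Best value per unit of size first: Line 19 14/4≈3.5, Line 1 58/20≈2.9, Line 10 8/9≈0.889, Line 13 11/25≈0.44.
All 4 kWh of Line 19 fit (value 14) — 11 remain.
11 kWh left: a 11/20 share of Line 1 gives 58×11/20 = 31.9.
Total value = 45.9.

45.9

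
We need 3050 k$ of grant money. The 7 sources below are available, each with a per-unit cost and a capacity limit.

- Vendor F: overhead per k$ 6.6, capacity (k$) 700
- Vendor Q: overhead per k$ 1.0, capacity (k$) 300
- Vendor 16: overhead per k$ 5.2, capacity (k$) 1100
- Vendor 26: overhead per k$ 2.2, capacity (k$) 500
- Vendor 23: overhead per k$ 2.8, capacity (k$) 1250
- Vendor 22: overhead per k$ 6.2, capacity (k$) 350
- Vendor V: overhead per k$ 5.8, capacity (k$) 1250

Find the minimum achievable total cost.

10100

Cheapest first:
Vendor Q at 1.0: take all 300 k$ ; 2750 still needed.
Vendor 26 at 2.2: take all 500 k$ ; 2250 still needed.
Take 1250 from Vendor 23 at 2.8 ; need 1000 more.
Vendor 16 at 5.2: take 1000 of its 1100 ; requirement met.
Vendor V, Vendor 22, Vendor F: unused.
Cost = 300×1.0 + 500×2.2 + 1250×2.8 + 1000×5.2 = 10100.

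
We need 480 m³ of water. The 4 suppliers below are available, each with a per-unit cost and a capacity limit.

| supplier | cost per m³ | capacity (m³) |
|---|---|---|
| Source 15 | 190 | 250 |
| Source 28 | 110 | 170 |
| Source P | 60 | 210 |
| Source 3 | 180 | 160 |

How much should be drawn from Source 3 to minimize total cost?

Fill from the cheapest supplier first.
Source P (60): use full 210 ; 270 m³ to go.
Take 170 from Source 28 at 110 ; need 100 more.
Take 100 from Source 3 at 180 to finish.
Source 15: unused.

100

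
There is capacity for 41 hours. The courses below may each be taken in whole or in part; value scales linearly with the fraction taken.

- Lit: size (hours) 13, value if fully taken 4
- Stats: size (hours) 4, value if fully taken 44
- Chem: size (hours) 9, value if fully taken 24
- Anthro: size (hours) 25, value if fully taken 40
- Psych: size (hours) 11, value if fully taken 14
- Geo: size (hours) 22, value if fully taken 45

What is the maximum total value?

Best value per unit of size first: Stats 44/4≈11, Chem 24/9≈2.67, Geo 45/22≈2.05, Anthro 40/25≈1.6, Psych 14/11≈1.27, Lit 4/13≈0.308.
Take all of Stats (4 hours, value 44) — 37 hours left.
Take all of Chem (9 hours, value 24) — 28 hours left.
Geo: take in full, 22 hours for value 45 — 6 left.
Only 6 hours remain; take 6/25 of Anthro for value 40×6/25 = 9.6.
Total value = 122.6.

122.6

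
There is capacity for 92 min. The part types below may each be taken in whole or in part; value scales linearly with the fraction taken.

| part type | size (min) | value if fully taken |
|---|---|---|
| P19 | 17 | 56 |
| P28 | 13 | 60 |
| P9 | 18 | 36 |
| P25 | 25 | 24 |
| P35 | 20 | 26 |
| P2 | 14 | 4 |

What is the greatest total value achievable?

201.04

Best value per unit of size first: P28 60/13≈4.62, P19 56/17≈3.29, P9 36/18≈2, P35 26/20≈1.3, P25 24/25≈0.96, P2 4/14≈0.286.
Take all of P28 (13 min, value 60) → 79 min left.
P19: take in full, 17 min for value 56 → 62 left.
P9: take in full, 18 min for value 36 → 44 left.
P35: take in full, 20 min for value 26 → 24 left.
Only 24 min remain; take 24/25 of P25 for value 24×24/25 = 23.04.
Total value = 201.04.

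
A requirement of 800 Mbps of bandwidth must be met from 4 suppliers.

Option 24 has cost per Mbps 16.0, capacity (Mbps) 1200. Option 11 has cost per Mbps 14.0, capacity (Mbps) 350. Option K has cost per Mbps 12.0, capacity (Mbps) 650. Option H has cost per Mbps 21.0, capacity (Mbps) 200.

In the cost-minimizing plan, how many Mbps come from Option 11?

150

Fill from the cheapest supplier first.
Option K at 12.0: take all 650 Mbps ; 150 still needed.
Option 11 at 14.0: take 150 of its 350 ; requirement met.
Option 24, Option H: unused.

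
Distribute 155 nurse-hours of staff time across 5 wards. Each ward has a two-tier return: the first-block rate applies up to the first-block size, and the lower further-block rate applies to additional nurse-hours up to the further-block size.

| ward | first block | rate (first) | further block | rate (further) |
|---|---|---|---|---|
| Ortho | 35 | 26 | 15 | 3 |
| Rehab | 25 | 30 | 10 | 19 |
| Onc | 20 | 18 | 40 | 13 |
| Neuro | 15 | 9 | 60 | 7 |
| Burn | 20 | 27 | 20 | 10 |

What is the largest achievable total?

3320

Treat each block as its own option and order by rate: Rehab/T1 30 > Burn/T1 27 > Ortho/T1 26 > Rehab/T2 19 > Onc/T1 18 > Onc/T2 13 > Burn/T2 10 > Neuro/T1 9 > Neuro/T2 7 > Ortho/T2 3.
Rehab/T1 (30): +25 → 130 left.
Burn/T1 (27): +20 → 110 left.
Ortho/T1 (26): +35 → 75 left.
Rehab/T2 (19): +10 → 65 left.
Onc/T1 (18): +20 → 45 left.
Onc T2 at 13: fill all 40 → 5 left.
Burn/T2: +5 of 20 at 10; pool empty.
Total = 30×25 + 27×20 + 26×35 + 19×10 + 18×20 + 13×40 + 10×5 = 3320.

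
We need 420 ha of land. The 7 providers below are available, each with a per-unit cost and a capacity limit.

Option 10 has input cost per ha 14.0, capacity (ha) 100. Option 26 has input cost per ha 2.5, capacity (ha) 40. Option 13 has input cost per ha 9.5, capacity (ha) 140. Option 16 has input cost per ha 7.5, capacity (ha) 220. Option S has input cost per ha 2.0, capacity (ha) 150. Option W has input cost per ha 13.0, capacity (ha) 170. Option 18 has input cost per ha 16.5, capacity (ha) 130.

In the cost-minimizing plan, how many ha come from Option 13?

10

Fill from the cheapest provider first.
Option S (2.0): use full 150 ; 270 ha to go.
Take 40 from Option 26 at 2.5 ; need 230 more.
Take 220 from Option 16 at 7.5 ; need 10 more.
Option 13 at 9.5: take 10 of its 140 ; requirement met.
Option W, Option 10, Option 18: unused.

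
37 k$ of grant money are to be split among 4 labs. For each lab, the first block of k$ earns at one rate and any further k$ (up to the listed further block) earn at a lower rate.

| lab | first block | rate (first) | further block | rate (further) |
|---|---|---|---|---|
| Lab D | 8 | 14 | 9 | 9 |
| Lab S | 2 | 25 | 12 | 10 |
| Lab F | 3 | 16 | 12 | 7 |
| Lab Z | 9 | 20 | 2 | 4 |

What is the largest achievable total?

Order all 8 blocks by rate: Lab S/T1 25 > Lab Z/T1 20 > Lab F/T1 16 > Lab D/T1 14 > Lab S/T2 10 > Lab D/T2 9 > Lab F/T2 7 > Lab Z/T2 4.
Lab S/T1 (25): +2 ; 35 left.
Lab Z/T1 (20): +9 ; 26 left.
Lab F/T1 (16): +3 ; 23 left.
Lab D T1 at 14: fill all 8 ; 15 left.
Lab S/T2 (10): +12 ; 3 left.
3 remain; put them into Lab D T2 at 9.
Total = 25×2 + 20×9 + 16×3 + 14×8 + 10×12 + 9×3 = 537.

537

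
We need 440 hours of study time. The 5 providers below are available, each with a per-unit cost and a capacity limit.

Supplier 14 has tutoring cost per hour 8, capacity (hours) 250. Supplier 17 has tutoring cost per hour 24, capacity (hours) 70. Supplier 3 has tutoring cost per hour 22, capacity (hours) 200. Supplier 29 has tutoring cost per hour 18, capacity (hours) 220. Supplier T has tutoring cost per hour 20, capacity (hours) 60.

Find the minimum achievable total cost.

Cheapest first:
Supplier 14 at 8: take all 250 hours → 190 still needed.
Take 190 from Supplier 29 at 18 to finish.
Supplier T, Supplier 3, Supplier 17: unused.
Cost = 250×8 + 190×18 = 5420.

5420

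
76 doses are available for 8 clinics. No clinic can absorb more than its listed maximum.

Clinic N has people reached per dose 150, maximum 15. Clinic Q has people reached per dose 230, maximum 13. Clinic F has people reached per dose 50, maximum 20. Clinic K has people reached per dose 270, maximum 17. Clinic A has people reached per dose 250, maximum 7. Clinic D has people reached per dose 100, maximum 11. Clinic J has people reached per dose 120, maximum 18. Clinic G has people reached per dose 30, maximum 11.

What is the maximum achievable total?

14340

Rank by people reached per dose: Clinic K 270 > Clinic A 250 > Clinic Q 230 > Clinic N 150 > Clinic J 120 > Clinic D 100 > Clinic F 50 > Clinic G 30.
Clinic K takes 17 to reach its cap of 17 — 59 left.
Clinic A: +7 to 7 (cap) — 52 left.
Clinic Q takes 13 to reach its cap of 13 — 39 left.
Give Clinic N 15 to hit its cap of 15 — 24 left.
Clinic J takes 18 to reach its cap of 18 — 6 left.
Only 6 left; Clinic D takes them to reach 6.
Total = 150×15 + 230×13 + 270×17 + 250×7 + 100×6 + 120×18 = 14340.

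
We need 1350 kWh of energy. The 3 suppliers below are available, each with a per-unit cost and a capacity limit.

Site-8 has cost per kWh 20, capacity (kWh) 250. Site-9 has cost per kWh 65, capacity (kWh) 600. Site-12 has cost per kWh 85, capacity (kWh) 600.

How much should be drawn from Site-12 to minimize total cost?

500

Fill from the cheapest supplier first.
Site-8 at 20: take all 250 kWh → 1100 still needed.
Site-9 (65): use full 600 → 500 kWh to go.
Take 500 from Site-12 at 85 to finish.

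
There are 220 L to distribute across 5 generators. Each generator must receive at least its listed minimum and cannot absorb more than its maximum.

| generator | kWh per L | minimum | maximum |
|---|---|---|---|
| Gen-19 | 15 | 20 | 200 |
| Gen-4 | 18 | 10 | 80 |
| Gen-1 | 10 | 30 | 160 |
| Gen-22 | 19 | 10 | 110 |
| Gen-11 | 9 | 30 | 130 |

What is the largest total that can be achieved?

3500

Meeting every minimum uses 20+10+30+10+30 = 100 L, leaving 120.
Rank by kWh per L: Gen-22 19 > Gen-4 18 > Gen-19 15 > Gen-1 10 > Gen-11 9.
Gen-22: +100 to 110 (cap) ; 20 left.
Gen-4 has room for 70 more but only 20 remain, so it gets 30.
Total = 15×20 + 18×30 + 10×30 + 19×110 + 9×30 = 3500.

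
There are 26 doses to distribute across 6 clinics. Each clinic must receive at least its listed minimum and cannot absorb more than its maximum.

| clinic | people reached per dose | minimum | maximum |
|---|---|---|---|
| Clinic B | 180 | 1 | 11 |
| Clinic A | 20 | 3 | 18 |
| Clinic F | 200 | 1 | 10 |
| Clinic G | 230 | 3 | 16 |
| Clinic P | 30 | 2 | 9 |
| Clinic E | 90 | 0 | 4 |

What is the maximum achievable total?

4780

Meeting every minimum uses 1+3+1+3+2+0 = 10 doses, leaving 16.
Rank by people reached per dose: Clinic G 230 > Clinic F 200 > Clinic B 180 > Clinic E 90 > Clinic P 30 > Clinic A 20.
Clinic G takes 13 more to reach its cap of 16 ; 3 left.
Clinic F: +3 (room for 9) → 4. Pool exhausted.
Total = 180×1 + 20×3 + 200×4 + 230×16 + 30×2 = 4780.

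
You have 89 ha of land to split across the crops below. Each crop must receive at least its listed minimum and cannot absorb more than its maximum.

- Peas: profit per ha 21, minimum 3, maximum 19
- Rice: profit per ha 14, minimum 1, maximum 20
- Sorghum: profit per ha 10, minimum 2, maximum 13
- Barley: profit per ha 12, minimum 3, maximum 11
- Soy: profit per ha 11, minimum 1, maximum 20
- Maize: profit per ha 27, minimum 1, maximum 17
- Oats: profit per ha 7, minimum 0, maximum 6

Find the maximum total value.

Meeting every minimum uses 3+1+2+3+1+1+0 = 11 ha, leaving 78.
Rank by profit per ha: Maize 27 > Peas 21 > Rice 14 > Barley 12 > Soy 11 > Sorghum 10 > Oats 7.
Give Maize 16 more to hit its cap of 17 → 62 left.
Give Peas 16 more to hit its cap of 19 → 46 left.
Rice: +19 to 20 (cap) → 27 left.
Barley takes 8 more to reach its cap of 11 → 19 left.
Give Soy 19 more to hit its cap of 20 → 0 left.
Total = 21×19 + 14×20 + 10×2 + 12×11 + 11×20 + 27×17 = 1510.

1510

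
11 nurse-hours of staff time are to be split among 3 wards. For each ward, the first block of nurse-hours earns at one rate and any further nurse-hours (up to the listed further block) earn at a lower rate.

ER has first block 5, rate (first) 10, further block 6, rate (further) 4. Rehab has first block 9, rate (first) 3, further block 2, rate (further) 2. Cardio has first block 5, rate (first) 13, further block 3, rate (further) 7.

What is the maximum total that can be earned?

Treat each block as its own option and order by rate: Cardio/tier1 13 > ER/tier1 10 > Cardio/tier2 7 > ER/tier2 4 > Rehab/tier1 3 > Rehab/tier2 2.
Cardio/tier1 (13): +5 ; 6 left.
ER tier1 at 10: fill all 5 ; 1 left.
Cardio/tier2: +1 of 3 at 7; pool empty.
Total = 13×5 + 10×5 + 7×1 = 122.

122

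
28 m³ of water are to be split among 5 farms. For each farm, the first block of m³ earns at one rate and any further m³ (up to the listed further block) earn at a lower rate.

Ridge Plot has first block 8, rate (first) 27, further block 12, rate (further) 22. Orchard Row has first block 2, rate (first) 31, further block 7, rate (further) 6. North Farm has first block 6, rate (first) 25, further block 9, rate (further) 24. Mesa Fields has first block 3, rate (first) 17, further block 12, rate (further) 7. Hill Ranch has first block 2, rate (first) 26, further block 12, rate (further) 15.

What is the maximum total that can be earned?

718

Treat each block as its own option and order by rate: Orchard Row/T1 31 > Ridge Plot/T1 27 > Hill Ranch/T1 26 > North Farm/T1 25 > North Farm/T2 24 > Ridge Plot/T2 22 > Mesa Fields/T1 17 > Hill Ranch/T2 15 > Mesa Fields/T2 7 > Orchard Row/T2 6.
Orchard Row T1 at 31: fill all 2 — 26 left.
Fill Ridge Plot T1 block (8 at 27) — 18 left.
Hill Ranch/T1 (26): +2 — 16 left.
North Farm/T1 (25): +6 — 10 left.
North Farm/T2 (24): +9 — 1 left.
Ridge Plot/T2: +1 of 12 at 22; pool empty.
Total = 31×2 + 27×8 + 26×2 + 25×6 + 24×9 + 22×1 = 718.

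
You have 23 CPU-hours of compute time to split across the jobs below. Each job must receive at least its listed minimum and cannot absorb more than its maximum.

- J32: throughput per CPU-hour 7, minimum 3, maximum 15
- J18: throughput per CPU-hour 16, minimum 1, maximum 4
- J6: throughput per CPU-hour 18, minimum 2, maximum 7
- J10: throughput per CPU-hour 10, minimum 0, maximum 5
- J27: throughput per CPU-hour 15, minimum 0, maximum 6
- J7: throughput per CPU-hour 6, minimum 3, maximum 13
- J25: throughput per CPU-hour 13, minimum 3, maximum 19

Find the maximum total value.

313

Meeting every minimum uses 3+1+2+0+0+3+3 = 12 CPU-hours, leaving 11.
Highest throughput per CPU-hour first: J6 18 > J18 16 > J27 15 > J25 13 > J10 10 > J32 7 > J7 6.
J6: +5 to 7 (cap) ; 6 left.
Give J18 3 more to hit its cap of 4 ; 3 left.
Only 3 left; J27 takes them to reach 3.
Total = 7×3 + 16×4 + 18×7 + 15×3 + 6×3 + 13×3 = 313.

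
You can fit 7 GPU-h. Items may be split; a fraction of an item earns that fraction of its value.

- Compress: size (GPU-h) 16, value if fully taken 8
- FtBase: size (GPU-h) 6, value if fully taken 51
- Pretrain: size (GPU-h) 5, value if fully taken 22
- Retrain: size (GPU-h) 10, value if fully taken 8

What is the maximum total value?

Sort by value density: FtBase 51/6≈8.5, Pretrain 22/5≈4.4, Retrain 8/10≈0.8, Compress 8/16≈0.5.
FtBase: take in full, 6 GPU-h for value 51 → 1 left.
Fill the last 1 GPU-h with part of Pretrain: 1/5 of it earns 4.4.
Total value = 55.4.

55.4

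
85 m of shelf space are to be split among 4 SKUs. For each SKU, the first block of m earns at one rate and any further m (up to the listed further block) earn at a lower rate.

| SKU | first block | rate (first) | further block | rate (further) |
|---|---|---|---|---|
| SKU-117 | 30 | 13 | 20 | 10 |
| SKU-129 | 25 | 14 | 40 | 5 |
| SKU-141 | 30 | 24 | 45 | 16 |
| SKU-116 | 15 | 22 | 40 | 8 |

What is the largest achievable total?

Treat each block as its own option and order by rate: SKU-141/tier1 24 > SKU-116/tier1 22 > SKU-141/tier2 16 > SKU-129/tier1 14 > SKU-117/tier1 13 > SKU-117/tier2 10 > SKU-116/tier2 8 > SKU-129/tier2 5.
Fill SKU-141 tier1 block (30 at 24) → 55 left.
SKU-116/tier1 (22): +15 → 40 left.
SKU-141/tier2: +40 of 45 at 16; pool empty.
Total = 24×30 + 22×15 + 16×40 = 1690.

1690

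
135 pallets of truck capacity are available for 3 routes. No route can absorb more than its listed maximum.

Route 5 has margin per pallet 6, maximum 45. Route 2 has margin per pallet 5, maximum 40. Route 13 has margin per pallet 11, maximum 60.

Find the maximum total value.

1080

Rank by margin per pallet: Route 13 11 > Route 5 6 > Route 2 5.
Route 13: +60 to 60 (cap) → 75 left.
Give Route 5 45 to hit its cap of 45 → 30 left.
Route 2: +30 (room for 40) → 30. Pool exhausted.
Total = 6×45 + 5×30 + 11×60 = 1080.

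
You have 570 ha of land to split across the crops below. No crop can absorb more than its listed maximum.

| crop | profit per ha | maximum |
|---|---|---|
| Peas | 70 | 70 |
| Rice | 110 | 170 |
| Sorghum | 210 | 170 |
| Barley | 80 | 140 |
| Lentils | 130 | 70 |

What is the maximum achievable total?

Rank by profit per ha: Sorghum 210 > Lentils 130 > Rice 110 > Barley 80 > Peas 70.
Give Sorghum 170 to hit its cap of 170 ; 400 left.
Lentils: +70 to 70 (cap) ; 330 left.
Give Rice 170 to hit its cap of 170 ; 160 left.
Barley takes 140 to reach its cap of 140 ; 20 left.
Peas has room for 70 but only 20 remain, so it gets 20.
Total = 70×20 + 110×170 + 210×170 + 80×140 + 130×70 = 76100.

76100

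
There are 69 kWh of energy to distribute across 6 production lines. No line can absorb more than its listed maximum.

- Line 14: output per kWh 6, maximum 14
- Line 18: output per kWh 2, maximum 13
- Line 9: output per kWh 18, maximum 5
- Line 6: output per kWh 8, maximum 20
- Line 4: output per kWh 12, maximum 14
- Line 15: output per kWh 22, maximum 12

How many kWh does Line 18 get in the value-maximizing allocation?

Rank by output per kWh: Line 15 22 > Line 9 18 > Line 4 12 > Line 6 8 > Line 14 6 > Line 18 2.
Line 15 takes 12 to reach its cap of 12 → 57 left.
Line 9: +5 to 5 (cap) → 52 left.
Give Line 4 14 to hit its cap of 14 → 38 left.
Line 6 takes 20 to reach its cap of 20 → 18 left.
Line 14: +14 to 14 (cap) → 4 left.
Line 18 has room for 13 but only 4 remain, so it gets 4.

4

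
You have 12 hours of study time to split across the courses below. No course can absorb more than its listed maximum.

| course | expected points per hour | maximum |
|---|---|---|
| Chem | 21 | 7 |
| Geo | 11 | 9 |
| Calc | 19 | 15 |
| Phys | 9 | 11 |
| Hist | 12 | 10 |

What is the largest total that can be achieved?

242

Rank by expected points per hour: Chem 21 > Calc 19 > Hist 12 > Geo 11 > Phys 9.
Chem: +7 to 7 (cap) ; 5 left.
Only 5 left; Calc takes them to reach 5.
Total = 21×7 + 19×5 = 242.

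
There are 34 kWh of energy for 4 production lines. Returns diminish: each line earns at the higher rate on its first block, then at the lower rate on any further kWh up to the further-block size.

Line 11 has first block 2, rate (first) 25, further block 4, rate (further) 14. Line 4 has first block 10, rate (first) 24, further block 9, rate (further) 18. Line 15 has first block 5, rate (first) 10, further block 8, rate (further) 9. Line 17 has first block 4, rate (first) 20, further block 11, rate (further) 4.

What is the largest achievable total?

638

Treat each block as its own option and order by rate: Line 11/T1 25 > Line 4/T1 24 > Line 17/T1 20 > Line 4/T2 18 > Line 11/T2 14 > Line 15/T1 10 > Line 15/T2 9 > Line 17/T2 4.
Fill Line 11 T1 block (2 at 25) ; 32 left.
Line 4 T1 at 24: fill all 10 ; 22 left.
Fill Line 17 T1 block (4 at 20) ; 18 left.
Line 4 T2 at 18: fill all 9 ; 9 left.
Line 11 T2 at 14: fill all 4 ; 5 left.
Line 15/T1 (10): +5 ; 0 left.
Total = 25×2 + 24×10 + 20×4 + 18×9 + 14×4 + 10×5 = 638.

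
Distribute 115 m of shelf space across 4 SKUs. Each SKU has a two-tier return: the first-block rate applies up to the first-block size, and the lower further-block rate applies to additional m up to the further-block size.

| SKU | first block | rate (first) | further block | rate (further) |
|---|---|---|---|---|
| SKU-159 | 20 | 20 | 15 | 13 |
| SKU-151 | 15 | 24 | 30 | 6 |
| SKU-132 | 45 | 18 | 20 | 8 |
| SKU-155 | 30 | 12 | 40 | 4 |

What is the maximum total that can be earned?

Rank every tier by rate: SKU-151/T1 24 > SKU-159/T1 20 > SKU-132/T1 18 > SKU-159/T2 13 > SKU-155/T1 12 > SKU-132/T2 8 > SKU-151/T2 6 > SKU-155/T2 4.
SKU-151 T1 at 24: fill all 15 — 100 left.
SKU-159/T1 (20): +20 — 80 left.
SKU-132/T1 (18): +45 — 35 left.
SKU-159/T2 (13): +15 — 20 left.
SKU-155 T1 at 12: only 20 left, fill 20.
Total = 24×15 + 20×20 + 18×45 + 13×15 + 12×20 = 2005.

2005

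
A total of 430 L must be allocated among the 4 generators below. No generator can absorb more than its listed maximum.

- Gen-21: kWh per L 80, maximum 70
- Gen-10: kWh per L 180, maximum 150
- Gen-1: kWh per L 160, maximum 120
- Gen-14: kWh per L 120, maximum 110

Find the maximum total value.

63400

Order the generators by kWh per L: Gen-10 180 > Gen-1 160 > Gen-14 120 > Gen-21 80.
Give Gen-10 150 to hit its cap of 150 ; 280 left.
Give Gen-1 120 to hit its cap of 120 ; 160 left.
Give Gen-14 110 to hit its cap of 110 ; 50 left.
Gen-21: +50 (room for 70) → 50. Pool exhausted.
Total = 80×50 + 180×150 + 160×120 + 120×110 = 63400.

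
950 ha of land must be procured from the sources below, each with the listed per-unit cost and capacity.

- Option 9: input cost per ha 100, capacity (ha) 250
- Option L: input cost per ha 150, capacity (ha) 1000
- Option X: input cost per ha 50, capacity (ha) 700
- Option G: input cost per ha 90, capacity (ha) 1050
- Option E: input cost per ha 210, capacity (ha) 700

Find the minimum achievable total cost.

Use sources in increasing cost order.
Option X (50): use full 700 → 250 ha to go.
Take 250 from Option G at 90 to finish.
Option 9, Option L, Option E: unused.
Cost = 700×50 + 250×90 = 57500.

57500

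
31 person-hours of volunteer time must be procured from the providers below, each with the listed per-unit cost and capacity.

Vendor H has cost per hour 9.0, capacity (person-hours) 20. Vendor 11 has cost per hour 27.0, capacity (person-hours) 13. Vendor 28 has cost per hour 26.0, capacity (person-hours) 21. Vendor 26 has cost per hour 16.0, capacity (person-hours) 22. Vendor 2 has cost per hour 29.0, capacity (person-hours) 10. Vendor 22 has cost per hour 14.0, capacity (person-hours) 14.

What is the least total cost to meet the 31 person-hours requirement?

Cheapest first:
Vendor H at 9.0: take all 20 person-hours → 11 still needed.
Vendor 22 at 14.0: take 11 of its 14 → requirement met.
Vendor 26, Vendor 28, Vendor 11, Vendor 2: unused.
Cost = 20×9.0 + 11×14.0 = 334.

334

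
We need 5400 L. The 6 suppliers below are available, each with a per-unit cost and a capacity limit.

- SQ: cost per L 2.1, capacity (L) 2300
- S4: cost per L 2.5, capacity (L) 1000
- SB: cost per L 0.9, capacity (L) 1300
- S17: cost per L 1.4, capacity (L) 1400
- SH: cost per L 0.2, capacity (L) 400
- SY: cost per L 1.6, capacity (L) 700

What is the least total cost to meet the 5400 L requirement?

Use suppliers in increasing cost order.
Take 400 from SH at 0.2 ; need 5000 more.
Take 1300 from SB at 0.9 ; need 3700 more.
Take 1400 from S17 at 1.4 ; need 2300 more.
Take 700 from SY at 1.6 ; need 1600 more.
SQ (2.1): take the remaining 1600 ; done.
S4: unused.
Cost = 400×0.2 + 1300×0.9 + 1400×1.4 + 700×1.6 + 1600×2.1 = 7690.

7690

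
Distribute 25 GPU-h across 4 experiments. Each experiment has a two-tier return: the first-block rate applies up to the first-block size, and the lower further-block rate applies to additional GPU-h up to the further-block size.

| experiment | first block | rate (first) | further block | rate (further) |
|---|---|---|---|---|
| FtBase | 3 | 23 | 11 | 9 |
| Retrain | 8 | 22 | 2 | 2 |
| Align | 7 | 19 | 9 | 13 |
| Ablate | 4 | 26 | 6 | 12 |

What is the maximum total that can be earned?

521

Treat each block as its own option and order by rate: Ablate/first 26 > FtBase/first 23 > Retrain/first 22 > Align/first 19 > Align/second 13 > Ablate/second 12 > FtBase/second 9 > Retrain/second 2.
Fill Ablate first block (4 at 26) → 21 left.
FtBase first at 23: fill all 3 → 18 left.
Fill Retrain first block (8 at 22) → 10 left.
Fill Align first block (7 at 19) → 3 left.
3 remain; put them into Align second at 13.
Total = 26×4 + 23×3 + 22×8 + 19×7 + 13×3 = 521.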